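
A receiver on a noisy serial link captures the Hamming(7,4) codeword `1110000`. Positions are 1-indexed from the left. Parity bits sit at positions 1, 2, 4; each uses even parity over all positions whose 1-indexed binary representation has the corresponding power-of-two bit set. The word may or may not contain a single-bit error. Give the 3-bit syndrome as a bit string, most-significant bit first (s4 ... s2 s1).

s1: b1⊕b3⊕b5⊕b7 = 1⊕1⊕0⊕0 = 0
s2: b2⊕b3⊕b6⊕b7 = 1⊕1⊕0⊕0 = 0
s4: b4⊕b5⊕b6⊕b7 = 0⊕0⊕0⊕0 = 0
Syndrome (s4...s1) = 000 → position 0 (no error).

000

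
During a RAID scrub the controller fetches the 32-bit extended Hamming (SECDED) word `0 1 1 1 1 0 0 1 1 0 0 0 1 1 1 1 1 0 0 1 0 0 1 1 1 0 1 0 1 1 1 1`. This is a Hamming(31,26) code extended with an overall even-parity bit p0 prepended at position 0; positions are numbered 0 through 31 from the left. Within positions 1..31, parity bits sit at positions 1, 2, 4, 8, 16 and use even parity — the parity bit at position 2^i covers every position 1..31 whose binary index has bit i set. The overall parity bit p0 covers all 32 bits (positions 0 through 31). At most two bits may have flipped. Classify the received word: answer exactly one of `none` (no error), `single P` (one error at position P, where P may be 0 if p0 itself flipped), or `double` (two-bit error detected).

double

s1: b1⊕b3⊕b5⊕b7⊕b9⊕b11⊕b13⊕b15⊕b17⊕b19⊕b21⊕b23⊕b25⊕b27⊕b29⊕b31 = 1⊕1⊕0⊕1⊕0⊕0⊕1⊕1⊕0⊕1⊕0⊕1⊕0⊕0⊕1⊕1 = 1
s2: b2⊕b3⊕b6⊕b7⊕b10⊕b11⊕b14⊕b15⊕b18⊕b19⊕b22⊕b23⊕b26⊕b27⊕b30⊕b31 = 1⊕1⊕0⊕1⊕0⊕0⊕1⊕1⊕0⊕1⊕1⊕1⊕1⊕0⊕1⊕1 = 1
s4: b4⊕b5⊕b6⊕b7⊕b12⊕b13⊕b14⊕b15⊕b20⊕b21⊕b22⊕b23⊕b28⊕b29⊕b30⊕b31 = 1⊕0⊕0⊕1⊕1⊕1⊕1⊕1⊕0⊕0⊕1⊕1⊕1⊕1⊕1⊕1 = 0
s8: b8⊕b9⊕b10⊕b11⊕b12⊕b13⊕b14⊕b15⊕b24⊕b25⊕b26⊕b27⊕b28⊕b29⊕b30⊕b31 = 1⊕0⊕0⊕0⊕1⊕1⊕1⊕1⊕1⊕0⊕1⊕0⊕1⊕1⊕1⊕1 = 1
s16: b16⊕b17⊕b18⊕b19⊕b20⊕b21⊕b22⊕b23⊕b24⊕b25⊕b26⊕b27⊕b28⊕b29⊕b30⊕b31 = 1⊕0⊕0⊕1⊕0⊕0⊕1⊕1⊕1⊕0⊕1⊕0⊕1⊕1⊕1⊕1 = 0
Syndrome (s16...s1) = 01011 → position 11.
Overall parity (XOR of all 32 bits, including p0): 0⊕1⊕1⊕1⊕1⊕0⊕0⊕1⊕1⊕0⊕0⊕0⊕1⊕1⊕1⊕1⊕1⊕0⊕0⊕1⊕0⊕0⊕1⊕1⊕1⊕0⊕1⊕0⊕1⊕1⊕1⊕1 = 0
Overall=0, syndrome position=11 → double-bit error detected (uncorrectable).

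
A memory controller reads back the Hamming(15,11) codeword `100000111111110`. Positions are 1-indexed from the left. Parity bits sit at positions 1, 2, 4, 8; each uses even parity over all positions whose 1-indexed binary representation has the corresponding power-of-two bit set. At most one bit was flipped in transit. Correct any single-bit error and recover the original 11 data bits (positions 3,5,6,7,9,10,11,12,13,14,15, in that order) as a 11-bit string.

00010111110

s1: b1⊕b3⊕b5⊕b7⊕b9⊕b11⊕b13⊕b15 = 1⊕0⊕0⊕1⊕1⊕1⊕1⊕0 = 1
s2: b2⊕b3⊕b6⊕b7⊕b10⊕b11⊕b14⊕b15 = 0⊕0⊕0⊕1⊕1⊕1⊕1⊕0 = 0
s4: b4⊕b5⊕b6⊕b7⊕b12⊕b13⊕b14⊕b15 = 0⊕0⊕0⊕1⊕1⊕1⊕1⊕0 = 0
s8: b8⊕b9⊕b10⊕b11⊕b12⊕b13⊕b14⊕b15 = 1⊕1⊕1⊕1⊕1⊕1⊕1⊕0 = 1
Syndrome (s8...s1) = 1001 → position 9.
Flip bit 9: corrected codeword = 100000110111110
Data bits at positions 3,5,6,7,9,10,11,12,13,14,15: 00010111110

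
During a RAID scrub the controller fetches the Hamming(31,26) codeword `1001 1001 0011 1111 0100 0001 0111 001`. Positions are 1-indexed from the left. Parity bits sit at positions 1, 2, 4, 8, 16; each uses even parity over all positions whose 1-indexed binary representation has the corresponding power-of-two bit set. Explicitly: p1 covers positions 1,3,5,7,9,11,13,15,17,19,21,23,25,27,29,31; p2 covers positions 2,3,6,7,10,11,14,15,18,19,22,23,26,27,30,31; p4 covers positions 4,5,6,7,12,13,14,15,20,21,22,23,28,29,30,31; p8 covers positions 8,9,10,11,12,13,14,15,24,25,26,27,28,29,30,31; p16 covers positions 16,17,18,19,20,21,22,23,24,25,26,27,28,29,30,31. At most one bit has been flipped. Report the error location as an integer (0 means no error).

27

s1: b1⊕b3⊕b5⊕b7⊕b9⊕b11⊕b13⊕b15⊕b17⊕b19⊕b21⊕b23⊕b25⊕b27⊕b29⊕b31 = 1⊕0⊕1⊕0⊕0⊕1⊕1⊕1⊕0⊕0⊕0⊕0⊕0⊕1⊕0⊕1 = 1
s2: b2⊕b3⊕b6⊕b7⊕b10⊕b11⊕b14⊕b15⊕b18⊕b19⊕b22⊕b23⊕b26⊕b27⊕b30⊕b31 = 0⊕0⊕0⊕0⊕0⊕1⊕1⊕1⊕1⊕0⊕0⊕0⊕1⊕1⊕0⊕1 = 1
s4: b4⊕b5⊕b6⊕b7⊕b12⊕b13⊕b14⊕b15⊕b20⊕b21⊕b22⊕b23⊕b28⊕b29⊕b30⊕b31 = 1⊕1⊕0⊕0⊕1⊕1⊕1⊕1⊕0⊕0⊕0⊕0⊕1⊕0⊕0⊕1 = 0
s8: b8⊕b9⊕b10⊕b11⊕b12⊕b13⊕b14⊕b15⊕b24⊕b25⊕b26⊕b27⊕b28⊕b29⊕b30⊕b31 = 1⊕0⊕0⊕1⊕1⊕1⊕1⊕1⊕1⊕0⊕1⊕1⊕1⊕0⊕0⊕1 = 1
s16: b16⊕b17⊕b18⊕b19⊕b20⊕b21⊕b22⊕b23⊕b24⊕b25⊕b26⊕b27⊕b28⊕b29⊕b30⊕b31 = 1⊕0⊕1⊕0⊕0⊕0⊕0⊕0⊕1⊕0⊕1⊕1⊕1⊕0⊕0⊕1 = 1
Syndrome (s16...s1) = 11011 → position 27.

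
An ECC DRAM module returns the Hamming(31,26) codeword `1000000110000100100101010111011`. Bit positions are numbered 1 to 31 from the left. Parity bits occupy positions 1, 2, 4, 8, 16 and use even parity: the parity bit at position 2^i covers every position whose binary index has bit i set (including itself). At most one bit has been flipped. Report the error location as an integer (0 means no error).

s1: b1⊕b3⊕b5⊕b7⊕b9⊕b11⊕b13⊕b15⊕b17⊕b19⊕b21⊕b23⊕b25⊕b27⊕b29⊕b31 = 1⊕0⊕0⊕0⊕1⊕0⊕0⊕0⊕1⊕0⊕0⊕0⊕0⊕1⊕0⊕1 = 1
s2: b2⊕b3⊕b6⊕b7⊕b10⊕b11⊕b14⊕b15⊕b18⊕b19⊕b22⊕b23⊕b26⊕b27⊕b30⊕b31 = 0⊕0⊕0⊕0⊕0⊕0⊕1⊕0⊕0⊕0⊕1⊕0⊕1⊕1⊕1⊕1 = 0
s4: b4⊕b5⊕b6⊕b7⊕b12⊕b13⊕b14⊕b15⊕b20⊕b21⊕b22⊕b23⊕b28⊕b29⊕b30⊕b31 = 0⊕0⊕0⊕0⊕0⊕0⊕1⊕0⊕1⊕0⊕1⊕0⊕1⊕0⊕1⊕1 = 0
s8: b8⊕b9⊕b10⊕b11⊕b12⊕b13⊕b14⊕b15⊕b24⊕b25⊕b26⊕b27⊕b28⊕b29⊕b30⊕b31 = 1⊕1⊕0⊕0⊕0⊕0⊕1⊕0⊕1⊕0⊕1⊕1⊕1⊕0⊕1⊕1 = 1
s16: b16⊕b17⊕b18⊕b19⊕b20⊕b21⊕b22⊕b23⊕b24⊕b25⊕b26⊕b27⊕b28⊕b29⊕b30⊕b31 = 0⊕1⊕0⊕0⊕1⊕0⊕1⊕0⊕1⊕0⊕1⊕1⊕1⊕0⊕1⊕1 = 1
Syndrome (s16...s1) = 11001 → position 25.

25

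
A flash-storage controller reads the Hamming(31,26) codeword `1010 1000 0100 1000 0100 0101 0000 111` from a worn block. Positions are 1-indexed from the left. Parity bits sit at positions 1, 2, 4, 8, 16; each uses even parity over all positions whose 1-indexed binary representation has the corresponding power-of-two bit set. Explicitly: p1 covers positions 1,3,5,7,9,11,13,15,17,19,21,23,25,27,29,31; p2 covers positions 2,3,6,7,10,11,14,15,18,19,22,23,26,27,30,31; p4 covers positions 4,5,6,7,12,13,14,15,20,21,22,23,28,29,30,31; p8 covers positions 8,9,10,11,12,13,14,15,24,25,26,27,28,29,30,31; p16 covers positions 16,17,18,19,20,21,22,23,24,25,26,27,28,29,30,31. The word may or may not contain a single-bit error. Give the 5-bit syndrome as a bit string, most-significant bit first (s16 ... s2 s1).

s1: b1⊕b3⊕b5⊕b7⊕b9⊕b11⊕b13⊕b15⊕b17⊕b19⊕b21⊕b23⊕b25⊕b27⊕b29⊕b31 = 1⊕1⊕1⊕0⊕0⊕0⊕1⊕0⊕0⊕0⊕0⊕0⊕0⊕0⊕1⊕1 = 0
s2: b2⊕b3⊕b6⊕b7⊕b10⊕b11⊕b14⊕b15⊕b18⊕b19⊕b22⊕b23⊕b26⊕b27⊕b30⊕b31 = 0⊕1⊕0⊕0⊕1⊕0⊕0⊕0⊕1⊕0⊕1⊕0⊕0⊕0⊕1⊕1 = 0
s4: b4⊕b5⊕b6⊕b7⊕b12⊕b13⊕b14⊕b15⊕b20⊕b21⊕b22⊕b23⊕b28⊕b29⊕b30⊕b31 = 0⊕1⊕0⊕0⊕0⊕1⊕0⊕0⊕0⊕0⊕1⊕0⊕0⊕1⊕1⊕1 = 0
s8: b8⊕b9⊕b10⊕b11⊕b12⊕b13⊕b14⊕b15⊕b24⊕b25⊕b26⊕b27⊕b28⊕b29⊕b30⊕b31 = 0⊕0⊕1⊕0⊕0⊕1⊕0⊕0⊕1⊕0⊕0⊕0⊕0⊕1⊕1⊕1 = 0
s16: b16⊕b17⊕b18⊕b19⊕b20⊕b21⊕b22⊕b23⊕b24⊕b25⊕b26⊕b27⊕b28⊕b29⊕b30⊕b31 = 0⊕0⊕1⊕0⊕0⊕0⊕1⊕0⊕1⊕0⊕0⊕0⊕0⊕1⊕1⊕1 = 0
Syndrome (s16...s1) = 00000 → position 0 (no error).

00000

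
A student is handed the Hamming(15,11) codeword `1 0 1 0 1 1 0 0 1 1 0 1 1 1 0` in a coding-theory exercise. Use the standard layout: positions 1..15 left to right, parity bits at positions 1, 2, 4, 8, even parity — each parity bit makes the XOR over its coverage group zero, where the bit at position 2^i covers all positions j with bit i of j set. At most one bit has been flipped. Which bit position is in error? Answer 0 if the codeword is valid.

s1: b1⊕b3⊕b5⊕b7⊕b9⊕b11⊕b13⊕b15 = 1⊕1⊕1⊕0⊕1⊕0⊕1⊕0 = 1
s2: b2⊕b3⊕b6⊕b7⊕b10⊕b11⊕b14⊕b15 = 0⊕1⊕1⊕0⊕1⊕0⊕1⊕0 = 0
s4: b4⊕b5⊕b6⊕b7⊕b12⊕b13⊕b14⊕b15 = 0⊕1⊕1⊕0⊕1⊕1⊕1⊕0 = 1
s8: b8⊕b9⊕b10⊕b11⊕b12⊕b13⊕b14⊕b15 = 0⊕1⊕1⊕0⊕1⊕1⊕1⊕0 = 1
Syndrome (s8...s1) = 1101 → position 13.

13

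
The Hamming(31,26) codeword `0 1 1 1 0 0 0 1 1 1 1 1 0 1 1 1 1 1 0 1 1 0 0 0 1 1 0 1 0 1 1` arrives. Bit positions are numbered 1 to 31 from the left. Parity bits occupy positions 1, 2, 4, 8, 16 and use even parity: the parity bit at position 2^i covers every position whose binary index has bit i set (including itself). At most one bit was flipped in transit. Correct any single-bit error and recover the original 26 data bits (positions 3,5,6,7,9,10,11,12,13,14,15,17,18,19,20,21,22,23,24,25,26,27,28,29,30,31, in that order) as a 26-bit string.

10001111011110110001101011

s1: b1⊕b3⊕b5⊕b7⊕b9⊕b11⊕b13⊕b15⊕b17⊕b19⊕b21⊕b23⊕b25⊕b27⊕b29⊕b31 = 0⊕1⊕0⊕0⊕1⊕1⊕0⊕1⊕1⊕0⊕1⊕0⊕1⊕0⊕0⊕1 = 0
s2: b2⊕b3⊕b6⊕b7⊕b10⊕b11⊕b14⊕b15⊕b18⊕b19⊕b22⊕b23⊕b26⊕b27⊕b30⊕b31 = 1⊕1⊕0⊕0⊕1⊕1⊕1⊕1⊕1⊕0⊕0⊕0⊕1⊕0⊕1⊕1 = 0
s4: b4⊕b5⊕b6⊕b7⊕b12⊕b13⊕b14⊕b15⊕b20⊕b21⊕b22⊕b23⊕b28⊕b29⊕b30⊕b31 = 1⊕0⊕0⊕0⊕1⊕0⊕1⊕1⊕1⊕1⊕0⊕0⊕1⊕0⊕1⊕1 = 1
s8: b8⊕b9⊕b10⊕b11⊕b12⊕b13⊕b14⊕b15⊕b24⊕b25⊕b26⊕b27⊕b28⊕b29⊕b30⊕b31 = 1⊕1⊕1⊕1⊕1⊕0⊕1⊕1⊕0⊕1⊕1⊕0⊕1⊕0⊕1⊕1 = 0
s16: b16⊕b17⊕b18⊕b19⊕b20⊕b21⊕b22⊕b23⊕b24⊕b25⊕b26⊕b27⊕b28⊕b29⊕b30⊕b31 = 1⊕1⊕1⊕0⊕1⊕1⊕0⊕0⊕0⊕1⊕1⊕0⊕1⊕0⊕1⊕1 = 0
Syndrome (s16...s1) = 00100 → position 4.
Flip bit 4: corrected codeword = 0110000111110111110110001101011
Data bits at positions 3,5,6,7,9,10,11,12,13,14,15,17,18,19,20,21,22,23,24,25,26,27,28,29,30,31: 10001111011110110001101011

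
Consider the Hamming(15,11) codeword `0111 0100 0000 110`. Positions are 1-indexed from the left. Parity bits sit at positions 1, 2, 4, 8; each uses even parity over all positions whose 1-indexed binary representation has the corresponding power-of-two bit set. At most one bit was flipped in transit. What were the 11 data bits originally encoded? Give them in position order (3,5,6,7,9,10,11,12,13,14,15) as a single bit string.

10100000110

s1: b1⊕b3⊕b5⊕b7⊕b9⊕b11⊕b13⊕b15 = 0⊕1⊕0⊕0⊕0⊕0⊕1⊕0 = 0
s2: b2⊕b3⊕b6⊕b7⊕b10⊕b11⊕b14⊕b15 = 1⊕1⊕1⊕0⊕0⊕0⊕1⊕0 = 0
s4: b4⊕b5⊕b6⊕b7⊕b12⊕b13⊕b14⊕b15 = 1⊕0⊕1⊕0⊕0⊕1⊕1⊕0 = 0
s8: b8⊕b9⊕b10⊕b11⊕b12⊕b13⊕b14⊕b15 = 0⊕0⊕0⊕0⊕0⊕1⊕1⊕0 = 0
Syndrome (s8...s1) = 0000 → position 0 (no error).
No correction needed.
Data bits at positions 3,5,6,7,9,10,11,12,13,14,15: 10100000110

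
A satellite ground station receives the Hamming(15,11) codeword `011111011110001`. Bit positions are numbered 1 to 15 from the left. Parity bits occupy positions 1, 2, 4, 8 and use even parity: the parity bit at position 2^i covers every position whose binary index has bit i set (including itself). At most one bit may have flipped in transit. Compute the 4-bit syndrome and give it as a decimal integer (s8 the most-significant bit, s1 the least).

9

s1: b1⊕b3⊕b5⊕b7⊕b9⊕b11⊕b13⊕b15 = 0⊕1⊕1⊕0⊕1⊕1⊕0⊕1 = 1
s2: b2⊕b3⊕b6⊕b7⊕b10⊕b11⊕b14⊕b15 = 1⊕1⊕1⊕0⊕1⊕1⊕0⊕1 = 0
s4: b4⊕b5⊕b6⊕b7⊕b12⊕b13⊕b14⊕b15 = 1⊕1⊕1⊕0⊕0⊕0⊕0⊕1 = 0
s8: b8⊕b9⊕b10⊕b11⊕b12⊕b13⊕b14⊕b15 = 1⊕1⊕1⊕1⊕0⊕0⊕0⊕1 = 1
Syndrome (s8...s1) = 1001 → position 9.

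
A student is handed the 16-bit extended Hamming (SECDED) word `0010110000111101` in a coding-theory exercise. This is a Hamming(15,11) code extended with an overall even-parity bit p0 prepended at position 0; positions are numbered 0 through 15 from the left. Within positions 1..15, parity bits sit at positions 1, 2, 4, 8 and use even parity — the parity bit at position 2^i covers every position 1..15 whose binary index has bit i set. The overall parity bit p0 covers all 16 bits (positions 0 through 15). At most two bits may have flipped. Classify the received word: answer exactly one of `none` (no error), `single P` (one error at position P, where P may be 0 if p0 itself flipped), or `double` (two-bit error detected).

s1: b1⊕b3⊕b5⊕b7⊕b9⊕b11⊕b13⊕b15 = 0⊕0⊕1⊕0⊕0⊕1⊕1⊕1 = 0
s2: b2⊕b3⊕b6⊕b7⊕b10⊕b11⊕b14⊕b15 = 1⊕0⊕0⊕0⊕1⊕1⊕0⊕1 = 0
s4: b4⊕b5⊕b6⊕b7⊕b12⊕b13⊕b14⊕b15 = 1⊕1⊕0⊕0⊕1⊕1⊕0⊕1 = 1
s8: b8⊕b9⊕b10⊕b11⊕b12⊕b13⊕b14⊕b15 = 0⊕0⊕1⊕1⊕1⊕1⊕0⊕1 = 1
Syndrome (s8...s1) = 1100 → position 12.
Overall parity (XOR of all 16 bits, including p0): 0⊕0⊕1⊕0⊕1⊕1⊕0⊕0⊕0⊕0⊕1⊕1⊕1⊕1⊕0⊕1 = 0
Overall=0, syndrome position=12 → double-bit error detected (uncorrectable).

double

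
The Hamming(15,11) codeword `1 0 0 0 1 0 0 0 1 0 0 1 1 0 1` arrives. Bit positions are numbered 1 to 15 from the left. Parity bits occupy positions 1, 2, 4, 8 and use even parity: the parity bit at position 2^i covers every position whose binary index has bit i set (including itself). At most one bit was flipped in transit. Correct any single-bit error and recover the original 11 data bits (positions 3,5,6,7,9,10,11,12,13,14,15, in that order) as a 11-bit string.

s1: b1⊕b3⊕b5⊕b7⊕b9⊕b11⊕b13⊕b15 = 1⊕0⊕1⊕0⊕1⊕0⊕1⊕1 = 1
s2: b2⊕b3⊕b6⊕b7⊕b10⊕b11⊕b14⊕b15 = 0⊕0⊕0⊕0⊕0⊕0⊕0⊕1 = 1
s4: b4⊕b5⊕b6⊕b7⊕b12⊕b13⊕b14⊕b15 = 0⊕1⊕0⊕0⊕1⊕1⊕0⊕1 = 0
s8: b8⊕b9⊕b10⊕b11⊕b12⊕b13⊕b14⊕b15 = 0⊕1⊕0⊕0⊕1⊕1⊕0⊕1 = 0
Syndrome (s8...s1) = 0011 → position 3.
Flip bit 3: corrected codeword = 101010001001101
Data bits at positions 3,5,6,7,9,10,11,12,13,14,15: 11001001101

11001001101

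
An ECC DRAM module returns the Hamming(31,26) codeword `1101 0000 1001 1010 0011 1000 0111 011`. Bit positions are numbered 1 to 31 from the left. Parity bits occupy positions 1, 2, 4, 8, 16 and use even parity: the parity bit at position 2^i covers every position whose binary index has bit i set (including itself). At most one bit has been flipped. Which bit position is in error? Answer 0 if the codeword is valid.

14

s1: b1⊕b3⊕b5⊕b7⊕b9⊕b11⊕b13⊕b15⊕b17⊕b19⊕b21⊕b23⊕b25⊕b27⊕b29⊕b31 = 1⊕0⊕0⊕0⊕1⊕0⊕1⊕1⊕0⊕1⊕1⊕0⊕0⊕1⊕0⊕1 = 0
s2: b2⊕b3⊕b6⊕b7⊕b10⊕b11⊕b14⊕b15⊕b18⊕b19⊕b22⊕b23⊕b26⊕b27⊕b30⊕b31 = 1⊕0⊕0⊕0⊕0⊕0⊕0⊕1⊕0⊕1⊕0⊕0⊕1⊕1⊕1⊕1 = 1
s4: b4⊕b5⊕b6⊕b7⊕b12⊕b13⊕b14⊕b15⊕b20⊕b21⊕b22⊕b23⊕b28⊕b29⊕b30⊕b31 = 1⊕0⊕0⊕0⊕1⊕1⊕0⊕1⊕1⊕1⊕0⊕0⊕1⊕0⊕1⊕1 = 1
s8: b8⊕b9⊕b10⊕b11⊕b12⊕b13⊕b14⊕b15⊕b24⊕b25⊕b26⊕b27⊕b28⊕b29⊕b30⊕b31 = 0⊕1⊕0⊕0⊕1⊕1⊕0⊕1⊕0⊕0⊕1⊕1⊕1⊕0⊕1⊕1 = 1
s16: b16⊕b17⊕b18⊕b19⊕b20⊕b21⊕b22⊕b23⊕b24⊕b25⊕b26⊕b27⊕b28⊕b29⊕b30⊕b31 = 0⊕0⊕0⊕1⊕1⊕1⊕0⊕0⊕0⊕0⊕1⊕1⊕1⊕0⊕1⊕1 = 0
Syndrome (s16...s1) = 01110 → position 14.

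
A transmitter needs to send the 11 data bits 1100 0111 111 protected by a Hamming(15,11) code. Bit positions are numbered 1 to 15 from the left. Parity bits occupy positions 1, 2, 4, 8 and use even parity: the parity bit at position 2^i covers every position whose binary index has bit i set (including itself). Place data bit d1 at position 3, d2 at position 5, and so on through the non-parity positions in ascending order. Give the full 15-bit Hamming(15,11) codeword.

111110000111111

Place data bits at non-power-of-two positions: b3=1, b5=1, b6=0, b7=0, b9=0, b10=1, b11=1, b12=1, b13=1, b14=1, b15=1.
p1 = XOR of data positions {3,5,7,9,11,13,15} = 1⊕1⊕0⊕0⊕1⊕1⊕1 = 1
p2 = XOR of data positions {3,6,7,10,11,14,15} = 1⊕0⊕0⊕1⊕1⊕1⊕1 = 1
p4 = XOR of data positions {5,6,7,12,13,14,15} = 1⊕0⊕0⊕1⊕1⊕1⊕1 = 1
p8 = XOR of data positions {9,10,11,12,13,14,15} = 0⊕1⊕1⊕1⊕1⊕1⊕1 = 0
Codeword b1..b15 = 111110000111111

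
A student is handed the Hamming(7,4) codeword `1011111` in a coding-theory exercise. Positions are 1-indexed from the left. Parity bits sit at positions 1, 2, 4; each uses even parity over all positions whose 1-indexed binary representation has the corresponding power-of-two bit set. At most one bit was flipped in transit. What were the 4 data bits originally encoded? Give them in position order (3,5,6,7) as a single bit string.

s1: b1⊕b3⊕b5⊕b7 = 1⊕1⊕1⊕1 = 0
s2: b2⊕b3⊕b6⊕b7 = 0⊕1⊕1⊕1 = 1
s4: b4⊕b5⊕b6⊕b7 = 1⊕1⊕1⊕1 = 0
Syndrome (s4...s1) = 010 → position 2.
Flip bit 2: corrected codeword = 1111111
Data bits at positions 3,5,6,7: 1111

1111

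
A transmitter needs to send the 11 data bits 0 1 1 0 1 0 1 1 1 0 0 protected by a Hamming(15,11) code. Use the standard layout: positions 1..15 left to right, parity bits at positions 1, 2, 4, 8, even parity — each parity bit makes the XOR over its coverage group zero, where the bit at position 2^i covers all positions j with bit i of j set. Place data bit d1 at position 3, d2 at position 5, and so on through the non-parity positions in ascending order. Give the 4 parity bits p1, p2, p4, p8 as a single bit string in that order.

Place data bits at non-power-of-two positions: b3=0, b5=1, b6=1, b7=0, b9=1, b10=0, b11=1, b12=1, b13=1, b14=0, b15=0.
p1 = XOR of data positions {3,5,7,9,11,13,15} = 0⊕1⊕0⊕1⊕1⊕1⊕0 = 0
p2 = XOR of data positions {3,6,7,10,11,14,15} = 0⊕1⊕0⊕0⊕1⊕0⊕0 = 0
p4 = XOR of data positions {5,6,7,12,13,14,15} = 1⊕1⊕0⊕1⊕1⊕0⊕0 = 0
p8 = XOR of data positions {9,10,11,12,13,14,15} = 1⊕0⊕1⊕1⊕1⊕0⊕0 = 0
Parity bits p1,p2,p4,p8 = 0000

0000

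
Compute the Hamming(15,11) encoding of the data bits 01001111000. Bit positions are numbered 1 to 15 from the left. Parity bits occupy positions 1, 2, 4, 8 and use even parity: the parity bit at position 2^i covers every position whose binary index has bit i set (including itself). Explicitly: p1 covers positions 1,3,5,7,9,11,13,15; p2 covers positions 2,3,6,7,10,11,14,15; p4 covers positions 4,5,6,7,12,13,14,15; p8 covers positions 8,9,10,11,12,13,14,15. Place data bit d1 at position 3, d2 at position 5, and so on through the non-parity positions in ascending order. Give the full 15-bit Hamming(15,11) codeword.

Place data bits at non-power-of-two positions: b3=0, b5=1, b6=0, b7=0, b9=1, b10=1, b11=1, b12=1, b13=0, b14=0, b15=0.
p1 = XOR of data positions {3,5,7,9,11,13,15} = 0⊕1⊕0⊕1⊕1⊕0⊕0 = 1
p2 = XOR of data positions {3,6,7,10,11,14,15} = 0⊕0⊕0⊕1⊕1⊕0⊕0 = 0
p4 = XOR of data positions {5,6,7,12,13,14,15} = 1⊕0⊕0⊕1⊕0⊕0⊕0 = 0
p8 = XOR of data positions {9,10,11,12,13,14,15} = 1⊕1⊕1⊕1⊕0⊕0⊕0 = 0
Codeword b1..b15 = 100010001111000

100010001111000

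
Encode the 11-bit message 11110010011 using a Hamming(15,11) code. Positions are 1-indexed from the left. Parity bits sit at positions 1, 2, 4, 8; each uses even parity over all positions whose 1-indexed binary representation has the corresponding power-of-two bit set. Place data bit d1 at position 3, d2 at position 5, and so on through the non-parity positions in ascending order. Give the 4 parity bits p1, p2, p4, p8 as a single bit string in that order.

1011

Place data bits at non-power-of-two positions: b3=1, b5=1, b6=1, b7=1, b9=0, b10=0, b11=1, b12=0, b13=0, b14=1, b15=1.
p1 = XOR of data positions {3,5,7,9,11,13,15} = 1⊕1⊕1⊕0⊕1⊕0⊕1 = 1
p2 = XOR of data positions {3,6,7,10,11,14,15} = 1⊕1⊕1⊕0⊕1⊕1⊕1 = 0
p4 = XOR of data positions {5,6,7,12,13,14,15} = 1⊕1⊕1⊕0⊕0⊕1⊕1 = 1
p8 = XOR of data positions {9,10,11,12,13,14,15} = 0⊕0⊕1⊕0⊕0⊕1⊕1 = 1
Parity bits p1,p2,p4,p8 = 1011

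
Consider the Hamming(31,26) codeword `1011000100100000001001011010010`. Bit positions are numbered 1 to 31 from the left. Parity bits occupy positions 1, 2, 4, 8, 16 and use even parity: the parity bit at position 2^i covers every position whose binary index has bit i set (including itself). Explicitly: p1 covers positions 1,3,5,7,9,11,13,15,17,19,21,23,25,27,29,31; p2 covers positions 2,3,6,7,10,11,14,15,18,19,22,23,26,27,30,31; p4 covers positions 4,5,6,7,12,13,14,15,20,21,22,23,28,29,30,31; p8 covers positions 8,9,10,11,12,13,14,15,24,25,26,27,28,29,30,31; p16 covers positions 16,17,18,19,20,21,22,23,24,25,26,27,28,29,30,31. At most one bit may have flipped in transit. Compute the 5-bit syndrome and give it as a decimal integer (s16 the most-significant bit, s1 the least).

s1: b1⊕b3⊕b5⊕b7⊕b9⊕b11⊕b13⊕b15⊕b17⊕b19⊕b21⊕b23⊕b25⊕b27⊕b29⊕b31 = 1⊕1⊕0⊕0⊕0⊕1⊕0⊕0⊕0⊕1⊕0⊕0⊕1⊕1⊕0⊕0 = 0
s2: b2⊕b3⊕b6⊕b7⊕b10⊕b11⊕b14⊕b15⊕b18⊕b19⊕b22⊕b23⊕b26⊕b27⊕b30⊕b31 = 0⊕1⊕0⊕0⊕0⊕1⊕0⊕0⊕0⊕1⊕1⊕0⊕0⊕1⊕1⊕0 = 0
s4: b4⊕b5⊕b6⊕b7⊕b12⊕b13⊕b14⊕b15⊕b20⊕b21⊕b22⊕b23⊕b28⊕b29⊕b30⊕b31 = 1⊕0⊕0⊕0⊕0⊕0⊕0⊕0⊕0⊕0⊕1⊕0⊕0⊕0⊕1⊕0 = 1
s8: b8⊕b9⊕b10⊕b11⊕b12⊕b13⊕b14⊕b15⊕b24⊕b25⊕b26⊕b27⊕b28⊕b29⊕b30⊕b31 = 1⊕0⊕0⊕1⊕0⊕0⊕0⊕0⊕1⊕1⊕0⊕1⊕0⊕0⊕1⊕0 = 0
s16: b16⊕b17⊕b18⊕b19⊕b20⊕b21⊕b22⊕b23⊕b24⊕b25⊕b26⊕b27⊕b28⊕b29⊕b30⊕b31 = 0⊕0⊕0⊕1⊕0⊕0⊕1⊕0⊕1⊕1⊕0⊕1⊕0⊕0⊕1⊕0 = 0
Syndrome (s16...s1) = 00100 → position 4.

4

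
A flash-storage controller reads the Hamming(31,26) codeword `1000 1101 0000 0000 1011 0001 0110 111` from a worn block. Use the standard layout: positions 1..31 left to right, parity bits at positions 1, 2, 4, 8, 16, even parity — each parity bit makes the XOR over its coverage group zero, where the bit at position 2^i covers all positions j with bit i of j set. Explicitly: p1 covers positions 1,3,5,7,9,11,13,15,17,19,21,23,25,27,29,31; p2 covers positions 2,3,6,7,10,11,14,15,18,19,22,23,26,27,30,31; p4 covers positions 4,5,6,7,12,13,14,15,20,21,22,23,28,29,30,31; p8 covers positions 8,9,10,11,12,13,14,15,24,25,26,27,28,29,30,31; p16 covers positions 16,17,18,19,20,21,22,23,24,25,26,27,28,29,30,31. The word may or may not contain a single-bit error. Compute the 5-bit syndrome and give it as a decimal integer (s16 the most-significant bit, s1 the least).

25

s1: b1⊕b3⊕b5⊕b7⊕b9⊕b11⊕b13⊕b15⊕b17⊕b19⊕b21⊕b23⊕b25⊕b27⊕b29⊕b31 = 1⊕0⊕1⊕0⊕0⊕0⊕0⊕0⊕1⊕1⊕0⊕0⊕0⊕1⊕1⊕1 = 1
s2: b2⊕b3⊕b6⊕b7⊕b10⊕b11⊕b14⊕b15⊕b18⊕b19⊕b22⊕b23⊕b26⊕b27⊕b30⊕b31 = 0⊕0⊕1⊕0⊕0⊕0⊕0⊕0⊕0⊕1⊕0⊕0⊕1⊕1⊕1⊕1 = 0
s4: b4⊕b5⊕b6⊕b7⊕b12⊕b13⊕b14⊕b15⊕b20⊕b21⊕b22⊕b23⊕b28⊕b29⊕b30⊕b31 = 0⊕1⊕1⊕0⊕0⊕0⊕0⊕0⊕1⊕0⊕0⊕0⊕0⊕1⊕1⊕1 = 0
s8: b8⊕b9⊕b10⊕b11⊕b12⊕b13⊕b14⊕b15⊕b24⊕b25⊕b26⊕b27⊕b28⊕b29⊕b30⊕b31 = 1⊕0⊕0⊕0⊕0⊕0⊕0⊕0⊕1⊕0⊕1⊕1⊕0⊕1⊕1⊕1 = 1
s16: b16⊕b17⊕b18⊕b19⊕b20⊕b21⊕b22⊕b23⊕b24⊕b25⊕b26⊕b27⊕b28⊕b29⊕b30⊕b31 = 0⊕1⊕0⊕1⊕1⊕0⊕0⊕0⊕1⊕0⊕1⊕1⊕0⊕1⊕1⊕1 = 1
Syndrome (s16...s1) = 11001 → position 25.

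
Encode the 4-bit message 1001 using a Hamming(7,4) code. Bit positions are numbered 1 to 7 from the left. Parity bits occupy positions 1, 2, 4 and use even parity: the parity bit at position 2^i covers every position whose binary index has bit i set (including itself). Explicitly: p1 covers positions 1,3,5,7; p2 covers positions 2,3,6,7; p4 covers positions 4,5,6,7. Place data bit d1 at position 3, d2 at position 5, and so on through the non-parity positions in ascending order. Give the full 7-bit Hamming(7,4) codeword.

Place data bits at non-power-of-two positions: b3=1, b5=0, b6=0, b7=1.
p1 = XOR of data positions {3,5,7} = 1⊕0⊕1 = 0
p2 = XOR of data positions {3,6,7} = 1⊕0⊕1 = 0
p4 = XOR of data positions {5,6,7} = 0⊕0⊕1 = 1
Codeword b1..b7 = 0011001

0011001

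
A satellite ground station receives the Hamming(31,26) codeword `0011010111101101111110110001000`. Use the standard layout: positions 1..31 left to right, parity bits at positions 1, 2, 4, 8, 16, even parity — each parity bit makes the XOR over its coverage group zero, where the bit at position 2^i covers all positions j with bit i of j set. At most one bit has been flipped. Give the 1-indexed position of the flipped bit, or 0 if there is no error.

s1: b1⊕b3⊕b5⊕b7⊕b9⊕b11⊕b13⊕b15⊕b17⊕b19⊕b21⊕b23⊕b25⊕b27⊕b29⊕b31 = 0⊕1⊕0⊕0⊕1⊕1⊕1⊕0⊕1⊕1⊕1⊕1⊕0⊕0⊕0⊕0 = 0
s2: b2⊕b3⊕b6⊕b7⊕b10⊕b11⊕b14⊕b15⊕b18⊕b19⊕b22⊕b23⊕b26⊕b27⊕b30⊕b31 = 0⊕1⊕1⊕0⊕1⊕1⊕1⊕0⊕1⊕1⊕0⊕1⊕0⊕0⊕0⊕0 = 0
s4: b4⊕b5⊕b6⊕b7⊕b12⊕b13⊕b14⊕b15⊕b20⊕b21⊕b22⊕b23⊕b28⊕b29⊕b30⊕b31 = 1⊕0⊕1⊕0⊕0⊕1⊕1⊕0⊕1⊕1⊕0⊕1⊕1⊕0⊕0⊕0 = 0
s8: b8⊕b9⊕b10⊕b11⊕b12⊕b13⊕b14⊕b15⊕b24⊕b25⊕b26⊕b27⊕b28⊕b29⊕b30⊕b31 = 1⊕1⊕1⊕1⊕0⊕1⊕1⊕0⊕1⊕0⊕0⊕0⊕1⊕0⊕0⊕0 = 0
s16: b16⊕b17⊕b18⊕b19⊕b20⊕b21⊕b22⊕b23⊕b24⊕b25⊕b26⊕b27⊕b28⊕b29⊕b30⊕b31 = 1⊕1⊕1⊕1⊕1⊕1⊕0⊕1⊕1⊕0⊕0⊕0⊕1⊕0⊕0⊕0 = 1
Syndrome (s16...s1) = 10000 → position 16.

16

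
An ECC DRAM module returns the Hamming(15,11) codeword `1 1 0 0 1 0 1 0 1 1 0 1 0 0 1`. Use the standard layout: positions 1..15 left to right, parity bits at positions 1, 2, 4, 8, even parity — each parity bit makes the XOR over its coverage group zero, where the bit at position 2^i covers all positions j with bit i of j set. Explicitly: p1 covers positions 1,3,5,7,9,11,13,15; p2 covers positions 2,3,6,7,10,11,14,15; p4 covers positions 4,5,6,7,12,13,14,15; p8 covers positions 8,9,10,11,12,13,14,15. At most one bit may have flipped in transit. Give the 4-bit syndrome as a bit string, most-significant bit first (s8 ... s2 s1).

s1: b1⊕b3⊕b5⊕b7⊕b9⊕b11⊕b13⊕b15 = 1⊕0⊕1⊕1⊕1⊕0⊕0⊕1 = 1
s2: b2⊕b3⊕b6⊕b7⊕b10⊕b11⊕b14⊕b15 = 1⊕0⊕0⊕1⊕1⊕0⊕0⊕1 = 0
s4: b4⊕b5⊕b6⊕b7⊕b12⊕b13⊕b14⊕b15 = 0⊕1⊕0⊕1⊕1⊕0⊕0⊕1 = 0
s8: b8⊕b9⊕b10⊕b11⊕b12⊕b13⊕b14⊕b15 = 0⊕1⊕1⊕0⊕1⊕0⊕0⊕1 = 0
Syndrome (s8...s1) = 0001 → position 1.

0001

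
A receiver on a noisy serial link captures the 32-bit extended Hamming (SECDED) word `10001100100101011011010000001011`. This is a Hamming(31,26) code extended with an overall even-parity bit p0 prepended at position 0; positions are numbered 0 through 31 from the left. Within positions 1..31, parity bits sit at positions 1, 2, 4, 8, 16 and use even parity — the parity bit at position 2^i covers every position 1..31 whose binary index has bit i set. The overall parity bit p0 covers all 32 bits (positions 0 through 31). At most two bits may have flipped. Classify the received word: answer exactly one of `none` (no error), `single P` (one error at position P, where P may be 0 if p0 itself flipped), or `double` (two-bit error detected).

double

s1: b1⊕b3⊕b5⊕b7⊕b9⊕b11⊕b13⊕b15⊕b17⊕b19⊕b21⊕b23⊕b25⊕b27⊕b29⊕b31 = 0⊕0⊕1⊕0⊕0⊕1⊕1⊕1⊕0⊕1⊕1⊕0⊕0⊕0⊕0⊕1 = 1
s2: b2⊕b3⊕b6⊕b7⊕b10⊕b11⊕b14⊕b15⊕b18⊕b19⊕b22⊕b23⊕b26⊕b27⊕b30⊕b31 = 0⊕0⊕0⊕0⊕0⊕1⊕0⊕1⊕1⊕1⊕0⊕0⊕0⊕0⊕1⊕1 = 0
s4: b4⊕b5⊕b6⊕b7⊕b12⊕b13⊕b14⊕b15⊕b20⊕b21⊕b22⊕b23⊕b28⊕b29⊕b30⊕b31 = 1⊕1⊕0⊕0⊕0⊕1⊕0⊕1⊕0⊕1⊕0⊕0⊕1⊕0⊕1⊕1 = 0
s8: b8⊕b9⊕b10⊕b11⊕b12⊕b13⊕b14⊕b15⊕b24⊕b25⊕b26⊕b27⊕b28⊕b29⊕b30⊕b31 = 1⊕0⊕0⊕1⊕0⊕1⊕0⊕1⊕0⊕0⊕0⊕0⊕1⊕0⊕1⊕1 = 1
s16: b16⊕b17⊕b18⊕b19⊕b20⊕b21⊕b22⊕b23⊕b24⊕b25⊕b26⊕b27⊕b28⊕b29⊕b30⊕b31 = 1⊕0⊕1⊕1⊕0⊕1⊕0⊕0⊕0⊕0⊕0⊕0⊕1⊕0⊕1⊕1 = 1
Syndrome (s16...s1) = 11001 → position 25.
Overall parity (XOR of all 32 bits, including p0): 1⊕0⊕0⊕0⊕1⊕1⊕0⊕0⊕1⊕0⊕0⊕1⊕0⊕1⊕0⊕1⊕1⊕0⊕1⊕1⊕0⊕1⊕0⊕0⊕0⊕0⊕0⊕0⊕1⊕0⊕1⊕1 = 0
Overall=0, syndrome position=25 → double-bit error detected (uncorrectable).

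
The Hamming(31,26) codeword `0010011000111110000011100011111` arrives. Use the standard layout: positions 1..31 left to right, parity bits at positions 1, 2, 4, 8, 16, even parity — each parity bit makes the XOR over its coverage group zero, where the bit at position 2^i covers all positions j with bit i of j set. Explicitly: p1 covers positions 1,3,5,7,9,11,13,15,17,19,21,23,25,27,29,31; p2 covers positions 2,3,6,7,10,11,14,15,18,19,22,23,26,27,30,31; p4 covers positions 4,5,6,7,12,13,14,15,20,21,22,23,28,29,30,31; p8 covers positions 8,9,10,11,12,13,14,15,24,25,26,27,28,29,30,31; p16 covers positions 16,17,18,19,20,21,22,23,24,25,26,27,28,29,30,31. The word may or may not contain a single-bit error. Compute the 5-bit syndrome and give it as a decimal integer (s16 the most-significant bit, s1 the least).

s1: b1⊕b3⊕b5⊕b7⊕b9⊕b11⊕b13⊕b15⊕b17⊕b19⊕b21⊕b23⊕b25⊕b27⊕b29⊕b31 = 0⊕1⊕0⊕1⊕0⊕1⊕1⊕1⊕0⊕0⊕1⊕1⊕0⊕1⊕1⊕1 = 0
s2: b2⊕b3⊕b6⊕b7⊕b10⊕b11⊕b14⊕b15⊕b18⊕b19⊕b22⊕b23⊕b26⊕b27⊕b30⊕b31 = 0⊕1⊕1⊕1⊕0⊕1⊕1⊕1⊕0⊕0⊕1⊕1⊕0⊕1⊕1⊕1 = 1
s4: b4⊕b5⊕b6⊕b7⊕b12⊕b13⊕b14⊕b15⊕b20⊕b21⊕b22⊕b23⊕b28⊕b29⊕b30⊕b31 = 0⊕0⊕1⊕1⊕1⊕1⊕1⊕1⊕0⊕1⊕1⊕1⊕1⊕1⊕1⊕1 = 1
s8: b8⊕b9⊕b10⊕b11⊕b12⊕b13⊕b14⊕b15⊕b24⊕b25⊕b26⊕b27⊕b28⊕b29⊕b30⊕b31 = 0⊕0⊕0⊕1⊕1⊕1⊕1⊕1⊕0⊕0⊕0⊕1⊕1⊕1⊕1⊕1 = 0
s16: b16⊕b17⊕b18⊕b19⊕b20⊕b21⊕b22⊕b23⊕b24⊕b25⊕b26⊕b27⊕b28⊕b29⊕b30⊕b31 = 0⊕0⊕0⊕0⊕0⊕1⊕1⊕1⊕0⊕0⊕0⊕1⊕1⊕1⊕1⊕1 = 0
Syndrome (s16...s1) = 00110 → position 6.

6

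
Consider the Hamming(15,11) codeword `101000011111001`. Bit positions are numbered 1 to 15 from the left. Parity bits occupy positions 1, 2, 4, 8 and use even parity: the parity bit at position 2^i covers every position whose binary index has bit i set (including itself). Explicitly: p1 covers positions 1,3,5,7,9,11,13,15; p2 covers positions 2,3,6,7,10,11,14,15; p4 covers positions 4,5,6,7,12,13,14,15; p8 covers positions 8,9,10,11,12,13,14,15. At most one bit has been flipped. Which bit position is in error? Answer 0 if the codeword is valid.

1

s1: b1⊕b3⊕b5⊕b7⊕b9⊕b11⊕b13⊕b15 = 1⊕1⊕0⊕0⊕1⊕1⊕0⊕1 = 1
s2: b2⊕b3⊕b6⊕b7⊕b10⊕b11⊕b14⊕b15 = 0⊕1⊕0⊕0⊕1⊕1⊕0⊕1 = 0
s4: b4⊕b5⊕b6⊕b7⊕b12⊕b13⊕b14⊕b15 = 0⊕0⊕0⊕0⊕1⊕0⊕0⊕1 = 0
s8: b8⊕b9⊕b10⊕b11⊕b12⊕b13⊕b14⊕b15 = 1⊕1⊕1⊕1⊕1⊕0⊕0⊕1 = 0
Syndrome (s8...s1) = 0001 → position 1.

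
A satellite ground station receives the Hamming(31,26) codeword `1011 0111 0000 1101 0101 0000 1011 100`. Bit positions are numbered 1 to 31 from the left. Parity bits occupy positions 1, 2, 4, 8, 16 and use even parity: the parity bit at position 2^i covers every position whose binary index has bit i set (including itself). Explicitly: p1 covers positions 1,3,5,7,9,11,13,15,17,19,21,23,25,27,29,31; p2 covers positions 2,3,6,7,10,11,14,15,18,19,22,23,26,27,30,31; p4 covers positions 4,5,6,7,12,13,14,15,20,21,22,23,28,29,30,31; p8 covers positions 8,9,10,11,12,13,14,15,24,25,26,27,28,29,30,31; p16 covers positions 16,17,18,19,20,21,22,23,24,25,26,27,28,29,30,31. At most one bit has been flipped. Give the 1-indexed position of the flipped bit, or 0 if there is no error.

25

s1: b1⊕b3⊕b5⊕b7⊕b9⊕b11⊕b13⊕b15⊕b17⊕b19⊕b21⊕b23⊕b25⊕b27⊕b29⊕b31 = 1⊕1⊕0⊕1⊕0⊕0⊕1⊕0⊕0⊕0⊕0⊕0⊕1⊕1⊕1⊕0 = 1
s2: b2⊕b3⊕b6⊕b7⊕b10⊕b11⊕b14⊕b15⊕b18⊕b19⊕b22⊕b23⊕b26⊕b27⊕b30⊕b31 = 0⊕1⊕1⊕1⊕0⊕0⊕1⊕0⊕1⊕0⊕0⊕0⊕0⊕1⊕0⊕0 = 0
s4: b4⊕b5⊕b6⊕b7⊕b12⊕b13⊕b14⊕b15⊕b20⊕b21⊕b22⊕b23⊕b28⊕b29⊕b30⊕b31 = 1⊕0⊕1⊕1⊕0⊕1⊕1⊕0⊕1⊕0⊕0⊕0⊕1⊕1⊕0⊕0 = 0
s8: b8⊕b9⊕b10⊕b11⊕b12⊕b13⊕b14⊕b15⊕b24⊕b25⊕b26⊕b27⊕b28⊕b29⊕b30⊕b31 = 1⊕0⊕0⊕0⊕0⊕1⊕1⊕0⊕0⊕1⊕0⊕1⊕1⊕1⊕0⊕0 = 1
s16: b16⊕b17⊕b18⊕b19⊕b20⊕b21⊕b22⊕b23⊕b24⊕b25⊕b26⊕b27⊕b28⊕b29⊕b30⊕b31 = 1⊕0⊕1⊕0⊕1⊕0⊕0⊕0⊕0⊕1⊕0⊕1⊕1⊕1⊕0⊕0 = 1
Syndrome (s16...s1) = 11001 → position 25.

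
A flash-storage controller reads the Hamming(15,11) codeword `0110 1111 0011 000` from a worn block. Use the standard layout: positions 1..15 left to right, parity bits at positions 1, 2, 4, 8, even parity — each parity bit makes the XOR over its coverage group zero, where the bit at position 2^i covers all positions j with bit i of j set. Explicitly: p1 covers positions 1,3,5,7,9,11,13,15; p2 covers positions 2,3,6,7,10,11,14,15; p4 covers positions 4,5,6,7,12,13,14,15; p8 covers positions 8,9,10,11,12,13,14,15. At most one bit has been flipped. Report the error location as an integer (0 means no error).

s1: b1⊕b3⊕b5⊕b7⊕b9⊕b11⊕b13⊕b15 = 0⊕1⊕1⊕1⊕0⊕1⊕0⊕0 = 0
s2: b2⊕b3⊕b6⊕b7⊕b10⊕b11⊕b14⊕b15 = 1⊕1⊕1⊕1⊕0⊕1⊕0⊕0 = 1
s4: b4⊕b5⊕b6⊕b7⊕b12⊕b13⊕b14⊕b15 = 0⊕1⊕1⊕1⊕1⊕0⊕0⊕0 = 0
s8: b8⊕b9⊕b10⊕b11⊕b12⊕b13⊕b14⊕b15 = 1⊕0⊕0⊕1⊕1⊕0⊕0⊕0 = 1
Syndrome (s8...s1) = 1010 → position 10.

10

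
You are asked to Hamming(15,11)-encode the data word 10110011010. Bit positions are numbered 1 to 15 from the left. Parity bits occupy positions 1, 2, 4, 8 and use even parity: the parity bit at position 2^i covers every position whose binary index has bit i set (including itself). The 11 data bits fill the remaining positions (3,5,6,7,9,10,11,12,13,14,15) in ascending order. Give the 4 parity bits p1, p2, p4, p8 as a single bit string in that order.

Place data bits at non-power-of-two positions: b3=1, b5=0, b6=1, b7=1, b9=0, b10=0, b11=1, b12=1, b13=0, b14=1, b15=0.
p1 = XOR of data positions {3,5,7,9,11,13,15} = 1⊕0⊕1⊕0⊕1⊕0⊕0 = 1
p2 = XOR of data positions {3,6,7,10,11,14,15} = 1⊕1⊕1⊕0⊕1⊕1⊕0 = 1
p4 = XOR of data positions {5,6,7,12,13,14,15} = 0⊕1⊕1⊕1⊕0⊕1⊕0 = 0
p8 = XOR of data positions {9,10,11,12,13,14,15} = 0⊕0⊕1⊕1⊕0⊕1⊕0 = 1
Parity bits p1,p2,p4,p8 = 1101

1101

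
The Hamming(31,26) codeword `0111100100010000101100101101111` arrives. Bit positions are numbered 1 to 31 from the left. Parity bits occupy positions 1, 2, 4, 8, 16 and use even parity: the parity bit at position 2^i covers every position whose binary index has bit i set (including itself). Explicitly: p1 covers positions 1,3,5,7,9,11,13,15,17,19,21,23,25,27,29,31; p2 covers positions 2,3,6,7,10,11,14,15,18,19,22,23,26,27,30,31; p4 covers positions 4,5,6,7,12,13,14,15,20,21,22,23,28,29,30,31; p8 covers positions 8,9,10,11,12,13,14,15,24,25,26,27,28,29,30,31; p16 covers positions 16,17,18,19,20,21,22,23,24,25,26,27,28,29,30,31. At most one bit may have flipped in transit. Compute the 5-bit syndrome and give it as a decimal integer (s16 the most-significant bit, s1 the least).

s1: b1⊕b3⊕b5⊕b7⊕b9⊕b11⊕b13⊕b15⊕b17⊕b19⊕b21⊕b23⊕b25⊕b27⊕b29⊕b31 = 0⊕1⊕1⊕0⊕0⊕0⊕0⊕0⊕1⊕1⊕0⊕1⊕1⊕0⊕1⊕1 = 0
s2: b2⊕b3⊕b6⊕b7⊕b10⊕b11⊕b14⊕b15⊕b18⊕b19⊕b22⊕b23⊕b26⊕b27⊕b30⊕b31 = 1⊕1⊕0⊕0⊕0⊕0⊕0⊕0⊕0⊕1⊕0⊕1⊕1⊕0⊕1⊕1 = 1
s4: b4⊕b5⊕b6⊕b7⊕b12⊕b13⊕b14⊕b15⊕b20⊕b21⊕b22⊕b23⊕b28⊕b29⊕b30⊕b31 = 1⊕1⊕0⊕0⊕1⊕0⊕0⊕0⊕1⊕0⊕0⊕1⊕1⊕1⊕1⊕1 = 1
s8: b8⊕b9⊕b10⊕b11⊕b12⊕b13⊕b14⊕b15⊕b24⊕b25⊕b26⊕b27⊕b28⊕b29⊕b30⊕b31 = 1⊕0⊕0⊕0⊕1⊕0⊕0⊕0⊕0⊕1⊕1⊕0⊕1⊕1⊕1⊕1 = 0
s16: b16⊕b17⊕b18⊕b19⊕b20⊕b21⊕b22⊕b23⊕b24⊕b25⊕b26⊕b27⊕b28⊕b29⊕b30⊕b31 = 0⊕1⊕0⊕1⊕1⊕0⊕0⊕1⊕0⊕1⊕1⊕0⊕1⊕1⊕1⊕1 = 0
Syndrome (s16...s1) = 00110 → position 6.

6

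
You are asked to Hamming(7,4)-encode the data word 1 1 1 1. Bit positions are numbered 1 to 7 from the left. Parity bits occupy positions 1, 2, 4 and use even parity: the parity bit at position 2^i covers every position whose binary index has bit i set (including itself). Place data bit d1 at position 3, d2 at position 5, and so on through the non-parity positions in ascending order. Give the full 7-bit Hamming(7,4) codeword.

1111111

Place data bits at non-power-of-two positions: b3=1, b5=1, b6=1, b7=1.
p1 = XOR of data positions {3,5,7} = 1⊕1⊕1 = 1
p2 = XOR of data positions {3,6,7} = 1⊕1⊕1 = 1
p4 = XOR of data positions {5,6,7} = 1⊕1⊕1 = 1
Codeword b1..b7 = 1111111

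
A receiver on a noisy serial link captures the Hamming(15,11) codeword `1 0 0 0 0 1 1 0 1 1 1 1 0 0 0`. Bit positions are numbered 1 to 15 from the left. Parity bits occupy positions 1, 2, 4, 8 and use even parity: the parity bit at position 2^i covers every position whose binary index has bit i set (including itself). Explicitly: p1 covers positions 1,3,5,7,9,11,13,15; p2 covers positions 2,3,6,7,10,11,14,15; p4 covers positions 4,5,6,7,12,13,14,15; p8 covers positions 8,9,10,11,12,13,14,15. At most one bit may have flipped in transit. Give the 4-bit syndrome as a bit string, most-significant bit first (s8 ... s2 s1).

s1: b1⊕b3⊕b5⊕b7⊕b9⊕b11⊕b13⊕b15 = 1⊕0⊕0⊕1⊕1⊕1⊕0⊕0 = 0
s2: b2⊕b3⊕b6⊕b7⊕b10⊕b11⊕b14⊕b15 = 0⊕0⊕1⊕1⊕1⊕1⊕0⊕0 = 0
s4: b4⊕b5⊕b6⊕b7⊕b12⊕b13⊕b14⊕b15 = 0⊕0⊕1⊕1⊕1⊕0⊕0⊕0 = 1
s8: b8⊕b9⊕b10⊕b11⊕b12⊕b13⊕b14⊕b15 = 0⊕1⊕1⊕1⊕1⊕0⊕0⊕0 = 0
Syndrome (s8...s1) = 0100 → position 4.

0100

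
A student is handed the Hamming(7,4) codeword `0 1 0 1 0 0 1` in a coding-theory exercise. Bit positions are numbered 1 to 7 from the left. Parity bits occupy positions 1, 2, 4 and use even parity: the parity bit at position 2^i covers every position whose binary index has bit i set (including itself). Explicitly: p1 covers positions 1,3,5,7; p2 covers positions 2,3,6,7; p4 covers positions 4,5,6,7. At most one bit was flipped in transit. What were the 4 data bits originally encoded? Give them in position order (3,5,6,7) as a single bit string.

s1: b1⊕b3⊕b5⊕b7 = 0⊕0⊕0⊕1 = 1
s2: b2⊕b3⊕b6⊕b7 = 1⊕0⊕0⊕1 = 0
s4: b4⊕b5⊕b6⊕b7 = 1⊕0⊕0⊕1 = 0
Syndrome (s4...s1) = 001 → position 1.
Flip bit 1: corrected codeword = 1101001
Data bits at positions 3,5,6,7: 0001

0001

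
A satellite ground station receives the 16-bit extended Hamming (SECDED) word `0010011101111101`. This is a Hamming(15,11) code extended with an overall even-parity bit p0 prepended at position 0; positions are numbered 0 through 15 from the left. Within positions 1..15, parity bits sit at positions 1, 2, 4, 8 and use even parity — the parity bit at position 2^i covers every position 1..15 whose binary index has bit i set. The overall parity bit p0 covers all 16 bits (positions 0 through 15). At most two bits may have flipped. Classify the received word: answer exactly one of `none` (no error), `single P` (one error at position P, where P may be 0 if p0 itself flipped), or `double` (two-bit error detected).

s1: b1⊕b3⊕b5⊕b7⊕b9⊕b11⊕b13⊕b15 = 0⊕0⊕1⊕1⊕1⊕1⊕1⊕1 = 0
s2: b2⊕b3⊕b6⊕b7⊕b10⊕b11⊕b14⊕b15 = 1⊕0⊕1⊕1⊕1⊕1⊕0⊕1 = 0
s4: b4⊕b5⊕b6⊕b7⊕b12⊕b13⊕b14⊕b15 = 0⊕1⊕1⊕1⊕1⊕1⊕0⊕1 = 0
s8: b8⊕b9⊕b10⊕b11⊕b12⊕b13⊕b14⊕b15 = 0⊕1⊕1⊕1⊕1⊕1⊕0⊕1 = 0
Syndrome (s8...s1) = 0000 → position 0 (no error).
Overall parity (XOR of all 16 bits, including p0): 0⊕0⊕1⊕0⊕0⊕1⊕1⊕1⊕0⊕1⊕1⊕1⊕1⊕1⊕0⊕1 = 0
Overall=0, syndrome position=0 → no error.

none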